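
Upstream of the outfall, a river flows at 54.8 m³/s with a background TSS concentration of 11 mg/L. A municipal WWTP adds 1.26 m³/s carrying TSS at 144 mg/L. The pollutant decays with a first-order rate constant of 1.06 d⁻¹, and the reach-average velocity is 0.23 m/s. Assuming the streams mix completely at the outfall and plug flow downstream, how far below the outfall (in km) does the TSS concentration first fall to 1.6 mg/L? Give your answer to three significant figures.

Mixed concentration C = ΣQC/ΣQ = (54.80·11.00 + 1.260·144.0) / 56.06 = 784.2/56.06 = 13.99 mg/L.
Set 13.99·exp(−k·t) = 1.6 → t = ln(13.99/1.6)/k = 176700 s = 49.09 h.
Distance = v·t = 0.23·176700 = 40650 m = 40.65 km.

40.6 km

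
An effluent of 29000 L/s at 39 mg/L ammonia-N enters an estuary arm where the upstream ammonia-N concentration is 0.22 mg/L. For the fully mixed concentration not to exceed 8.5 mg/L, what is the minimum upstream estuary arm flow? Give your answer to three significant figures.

107000 L/s

Set C_mix = 8.5: (Q·0.2200 + 29000·39.00) / (Q + 29000) = 8.5
→ Q = 29000·(39.00 − 8.5)/(8.5 − 0.2200) = 106800 L/s.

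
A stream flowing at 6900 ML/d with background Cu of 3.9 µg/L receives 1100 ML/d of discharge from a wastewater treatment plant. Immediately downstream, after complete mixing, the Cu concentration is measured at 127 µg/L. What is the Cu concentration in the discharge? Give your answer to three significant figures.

Mass balance: 6900·3.900 + 1100·Cₑ = 8000·127.0
→ Cₑ = (8000·127.0 − 6900·3.900) / 1100 = 899.2 µg/L.

899 µg/L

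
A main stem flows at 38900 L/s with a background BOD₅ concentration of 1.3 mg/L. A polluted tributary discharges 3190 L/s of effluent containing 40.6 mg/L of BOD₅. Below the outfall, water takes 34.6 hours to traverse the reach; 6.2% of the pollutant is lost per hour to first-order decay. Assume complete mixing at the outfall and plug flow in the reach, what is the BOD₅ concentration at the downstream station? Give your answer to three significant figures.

0.467 mg/L

Conservation of mass: C = (38900·1.300 + 3190·40.60) / 42090 = 180100/42090 = 4.279 mg/L.
6.2%/h lost → k = −ln(1 − 0.062) = 0.06401 h⁻¹.
Decay over the reach: 4.279·exp(−kt) = 4.279·0.1092 = 0.4672 mg/L.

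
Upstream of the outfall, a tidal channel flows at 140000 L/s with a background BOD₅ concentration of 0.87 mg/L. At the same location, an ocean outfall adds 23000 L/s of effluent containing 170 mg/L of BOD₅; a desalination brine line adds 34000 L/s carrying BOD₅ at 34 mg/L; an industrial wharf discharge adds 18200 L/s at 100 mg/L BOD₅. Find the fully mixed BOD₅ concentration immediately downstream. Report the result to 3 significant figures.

Conservation of mass: C = (140000·0.8700 + 23000·170.0 + 34000·34.00 + 18200·100.0) / 215200 = 7008000/215200 = 32.56 mg/L.

32.6 mg/L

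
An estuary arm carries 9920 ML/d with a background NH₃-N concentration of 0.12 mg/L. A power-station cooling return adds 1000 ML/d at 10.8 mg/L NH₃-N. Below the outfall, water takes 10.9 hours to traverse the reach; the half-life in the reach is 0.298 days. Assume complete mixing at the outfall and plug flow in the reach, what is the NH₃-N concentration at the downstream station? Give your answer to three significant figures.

0.382 mg/L

Flow-weighted average: C = (9920·0.1200 + 1000·10.80) / 10920 = 11990/10920 = 1.098 mg/L.
Half-life 0.298 d → k = ln 2 / 0.298 = 2.326 d⁻¹.
First-order decay: C = 1.098·exp(−k·t) = 1.098·0.3477 = 0.3818 mg/L.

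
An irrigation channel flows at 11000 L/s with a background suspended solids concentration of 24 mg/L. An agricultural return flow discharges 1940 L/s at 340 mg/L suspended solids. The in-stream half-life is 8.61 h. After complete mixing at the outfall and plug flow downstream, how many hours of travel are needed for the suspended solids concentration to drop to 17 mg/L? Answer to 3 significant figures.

17.8 h

After mixing, C = (11000·24.00 + 1940·340.0) / 12940 = 923600/12940 = 71.38 mg/L.
Half-life 8.61 h → k = ln 2 / 8.61 = 0.08050 h⁻¹ = 1.932 d⁻¹.
71.38·exp(−k·t) = 17 → t = ln(71.38/17)/k = 64160 s = 17.82 h.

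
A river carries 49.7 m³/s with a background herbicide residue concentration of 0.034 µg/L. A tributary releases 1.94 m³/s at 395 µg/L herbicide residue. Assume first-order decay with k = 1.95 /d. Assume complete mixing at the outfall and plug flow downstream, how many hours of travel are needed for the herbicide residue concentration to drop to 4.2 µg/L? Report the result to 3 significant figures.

Mass balance: C = (49.70·0.03400 + 1.940·395.0) / 51.64 = 768.0/51.64 = 14.87 µg/L.
14.87·exp(−k·t) = 4.2 → t = ln(14.87/4.2)/k = 56020 s = 15.56 h.

15.6 h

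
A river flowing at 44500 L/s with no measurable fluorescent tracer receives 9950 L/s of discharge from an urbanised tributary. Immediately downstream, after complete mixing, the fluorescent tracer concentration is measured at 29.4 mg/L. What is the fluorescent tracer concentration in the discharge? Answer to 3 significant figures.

161 mg/L

Mass balance: 44500·0 + 9950·Cₑ = 54450·29.40
→ Cₑ = (54450·29.40 − 44500·0) / 9950 = 160.9 mg/L.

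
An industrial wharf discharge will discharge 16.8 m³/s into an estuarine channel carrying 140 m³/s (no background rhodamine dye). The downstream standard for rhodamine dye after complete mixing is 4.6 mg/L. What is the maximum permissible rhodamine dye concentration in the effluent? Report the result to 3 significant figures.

42.9 mg/L

At the limit, (Qr·Cr + Qe·Cₑ)/(Qr + Qe) = 4.6:
Cₑ = (156.8·4.6 − 140.0·0) / 16.80 = 42.93 mg/L.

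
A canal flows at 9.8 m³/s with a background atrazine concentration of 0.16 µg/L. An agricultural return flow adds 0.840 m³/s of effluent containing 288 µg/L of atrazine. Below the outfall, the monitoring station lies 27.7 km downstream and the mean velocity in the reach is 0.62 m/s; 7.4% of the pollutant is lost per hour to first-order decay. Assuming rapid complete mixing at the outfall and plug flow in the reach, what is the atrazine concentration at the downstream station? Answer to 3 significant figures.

8.81 µg/L

Conservation of mass: C = (9.800·0.1600 + 0.8400·288.0) / 10.64 = 243.5/10.64 = 22.88 µg/L.
Travel time t = 27.7·1000 / 0.62 = 44680 s = 12.41 h.
7.4%/h lost → k = −ln(1 − 0.074) = 0.07688 h⁻¹.
Applying C = C₀e^(−kt): 22.88 × 0.3851 = 8.814 µg/L.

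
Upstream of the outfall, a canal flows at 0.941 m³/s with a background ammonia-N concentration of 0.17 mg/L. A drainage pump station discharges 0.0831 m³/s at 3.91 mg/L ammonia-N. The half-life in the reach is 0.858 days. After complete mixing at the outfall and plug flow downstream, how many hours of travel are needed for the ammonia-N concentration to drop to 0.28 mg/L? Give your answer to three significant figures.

15.6 h

Mixed concentration C = ΣQC/ΣQ = (0.9410·0.1700 + 0.08310·3.910) / 1.024 = 0.4849/1.024 = 0.4735 mg/L.
Half-life 0.858 d → k = ln 2 / 0.858 = 0.8079 d⁻¹.
0.4735·exp(−k·t) = 0.28 → t = ln(0.4735/0.28)/k = 56180 s = 15.61 h.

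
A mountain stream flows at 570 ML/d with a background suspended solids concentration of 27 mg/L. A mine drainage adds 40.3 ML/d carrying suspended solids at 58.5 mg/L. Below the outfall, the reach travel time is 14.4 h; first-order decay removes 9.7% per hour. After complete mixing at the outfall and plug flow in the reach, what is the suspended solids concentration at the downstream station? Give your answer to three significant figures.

6.69 mg/L

Mixed concentration C = ΣQC/ΣQ = (570.0·27.00 + 40.30·58.50) / 610.3 = 17750/610.3 = 29.08 mg/L.
9.7%/h lost → k = −ln(1 − 0.097) = 0.1020 h⁻¹.
After decay, C = 29.08 × e^(−kt) = 29.08 × 0.2301 = 6.691 mg/L.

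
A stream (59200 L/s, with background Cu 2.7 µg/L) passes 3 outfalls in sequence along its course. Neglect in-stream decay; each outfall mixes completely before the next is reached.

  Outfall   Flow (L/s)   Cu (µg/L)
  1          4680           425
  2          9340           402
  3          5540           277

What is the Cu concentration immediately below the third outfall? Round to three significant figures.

Below outfall 1: Q → 63880 L/s, C = (59200·2.700 + 4680·425.0)/63880 = 33.64 µg/L.
Below outfall 2: Q → 73220 L/s, C = (63880·33.64 + 9340·402.0)/73220 = 80.63 µg/L.
Below outfall 3: Q → 78760 L/s, C = (73220·80.63 + 5540·277.0)/78760 = 94.44 µg/L.

94.4 µg/L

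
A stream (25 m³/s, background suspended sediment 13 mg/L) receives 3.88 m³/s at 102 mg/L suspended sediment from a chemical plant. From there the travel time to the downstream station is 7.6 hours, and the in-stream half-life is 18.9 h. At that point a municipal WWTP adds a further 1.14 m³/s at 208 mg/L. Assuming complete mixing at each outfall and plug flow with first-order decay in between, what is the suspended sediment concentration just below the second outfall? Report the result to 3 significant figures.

Conservation of mass: C = (25.00·13.00 + 3.880·102.0) / 28.88 = 720.8/28.88 = 24.96 mg/L; combined flow 28.88 m³/s.
Half-life 18.9 h → k = ln 2 / 18.9 = 0.03667 h⁻¹ = 0.8802 d⁻¹.
Applying C = C₀e^(−kt): 24.96 × 0.7567 = 18.89 mg/L.
At the second outfall, C = (28.88·18.89 + 1.140·208.0) / (28.88 + 1.140) = 26.07 mg/L.

26.1 mg/L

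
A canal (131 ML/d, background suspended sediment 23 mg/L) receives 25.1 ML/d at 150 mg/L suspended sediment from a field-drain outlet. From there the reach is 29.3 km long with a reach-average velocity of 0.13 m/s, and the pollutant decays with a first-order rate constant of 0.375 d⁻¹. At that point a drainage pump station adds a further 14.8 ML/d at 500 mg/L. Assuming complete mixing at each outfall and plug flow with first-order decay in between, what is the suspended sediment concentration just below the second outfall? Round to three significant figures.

58.2 mg/L

Mixed concentration C = ΣQC/ΣQ = (131.0·23.00 + 25.10·150.0) / 156.1 = 6778/156.1 = 43.42 mg/L; combined flow 156.1 ML/d.
Travel time t = 29.3·1000 / 0.13 = 225400 s = 62.61 h.
Applying C = C₀e^(−kt): 43.42 × 0.3760 = 16.33 mg/L.
Second outfall: C = (156.1·16.33 + 14.80·500.0)/170.9 = 58.21 mg/L.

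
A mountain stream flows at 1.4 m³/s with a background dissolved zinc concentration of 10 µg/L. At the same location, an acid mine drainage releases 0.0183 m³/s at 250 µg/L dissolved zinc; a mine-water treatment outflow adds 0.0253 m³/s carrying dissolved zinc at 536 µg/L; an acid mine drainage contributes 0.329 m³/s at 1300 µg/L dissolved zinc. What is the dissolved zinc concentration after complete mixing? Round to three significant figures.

After mixing, C = (1.400·10.00 + 0.01830·250.0 + 0.02530·536.0 + 0.3290·1300) / 1.773 = 459.8/1.773 = 259.4 µg/L.

259 µg/L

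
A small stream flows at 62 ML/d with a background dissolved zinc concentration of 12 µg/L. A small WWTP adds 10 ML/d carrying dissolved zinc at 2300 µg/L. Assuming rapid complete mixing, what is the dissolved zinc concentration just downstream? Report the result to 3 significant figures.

330 µg/L

Conservation of mass: C = (62.00·12.00 + 10.00·2300) / 72.00 = 23740/72.00 = 329.8 µg/L.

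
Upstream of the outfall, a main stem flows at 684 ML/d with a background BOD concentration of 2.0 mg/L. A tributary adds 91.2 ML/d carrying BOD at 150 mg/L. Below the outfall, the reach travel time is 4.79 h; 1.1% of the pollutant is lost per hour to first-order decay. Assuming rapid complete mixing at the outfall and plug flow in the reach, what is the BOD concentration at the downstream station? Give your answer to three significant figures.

Mass balance: C = (684.0·2.000 + 91.20·150.0) / 775.2 = 15050/775.2 = 19.41 mg/L.
1.1%/h lost → k = −ln(1 − 0.011) = 0.01106 h⁻¹.
Decay over the reach: 19.41·exp(−kt) = 19.41·0.9484 = 18.41 mg/L.

18.4 mg/L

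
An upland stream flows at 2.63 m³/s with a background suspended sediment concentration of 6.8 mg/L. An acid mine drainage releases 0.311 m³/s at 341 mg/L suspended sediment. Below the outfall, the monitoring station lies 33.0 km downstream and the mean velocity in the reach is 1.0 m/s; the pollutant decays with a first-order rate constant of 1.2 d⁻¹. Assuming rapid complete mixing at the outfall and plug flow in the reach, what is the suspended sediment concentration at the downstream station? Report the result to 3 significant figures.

Flow-weighted average: C = (2.630·6.800 + 0.3110·341.0) / 2.941 = 123.9/2.941 = 42.14 mg/L.
Travel time t = 33.0·1000 / 1.0 = 33000 s = 9.167 h.
After decay, C = 42.14 × e^(−kt) = 42.14 × 0.6323 = 26.65 mg/L.

26.6 mg/L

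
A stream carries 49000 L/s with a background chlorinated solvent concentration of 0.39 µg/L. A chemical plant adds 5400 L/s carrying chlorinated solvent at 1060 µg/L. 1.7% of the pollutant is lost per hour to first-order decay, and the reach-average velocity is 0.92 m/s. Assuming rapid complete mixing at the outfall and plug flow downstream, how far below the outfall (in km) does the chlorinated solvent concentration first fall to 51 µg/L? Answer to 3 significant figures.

After mixing, C = (49000·0.3900 + 5400·1060) / 54400 = 5743000/54400 = 105.6 µg/L.
1.7%/h lost → k = −ln(1 − 0.017) = 0.01715 h⁻¹.
Set 105.6·exp(−k·t) = 51 → t = ln(105.6/51)/k = 152800 s = 42.43 h.
Distance = v·t = 0.92·152800 = 140500 m = 140.5 km.

141 km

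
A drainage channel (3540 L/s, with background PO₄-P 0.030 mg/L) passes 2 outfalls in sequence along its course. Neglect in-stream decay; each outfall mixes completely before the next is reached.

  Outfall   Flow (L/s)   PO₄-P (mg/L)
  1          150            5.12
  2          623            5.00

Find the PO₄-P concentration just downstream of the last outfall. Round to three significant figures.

Below outfall 1: Q → 3690 L/s, C = (3540·0.03000 + 150.0·5.120)/3690 = 0.2369 mg/L.
Below outfall 2: Q → 4313 L/s, C = (3690·0.2369 + 623.0·5.000)/4313 = 0.9249 mg/L.

0.925 mg/L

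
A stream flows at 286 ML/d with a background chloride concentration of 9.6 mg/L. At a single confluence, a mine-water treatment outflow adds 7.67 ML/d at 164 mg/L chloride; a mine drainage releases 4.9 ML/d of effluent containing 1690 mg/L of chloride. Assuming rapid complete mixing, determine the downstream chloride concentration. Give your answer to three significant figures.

Mass balance: C = (286.0·9.600 + 7.670·164.0 + 4.900·1690) / 298.6 = 12280/298.6 = 41.14 mg/L.

41.1 mg/L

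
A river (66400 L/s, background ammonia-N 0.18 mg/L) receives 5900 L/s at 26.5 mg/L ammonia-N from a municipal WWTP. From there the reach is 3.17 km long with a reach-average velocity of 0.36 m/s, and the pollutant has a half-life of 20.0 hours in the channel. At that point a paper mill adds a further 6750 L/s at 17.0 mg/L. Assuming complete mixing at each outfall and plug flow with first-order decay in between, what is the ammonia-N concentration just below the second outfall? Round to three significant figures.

3.41 mg/L

Mixed concentration C = ΣQC/ΣQ = (66400·0.1800 + 5900·26.50) / 72300 = 168300/72300 = 2.328 mg/L; combined flow 72300 L/s.
Travel time t = 3.17·1000 / 0.36 = 8806 s = 2.446 h.
Half-life 20.0 h → k = ln 2 / 20.0 = 0.03466 h⁻¹ = 0.8318 d⁻¹.
Decay over the reach: 2.328·exp(−kt) = 2.328·0.9187 = 2.139 mg/L.
Second outfall: C = (72300·2.139 + 6750·17.00)/79050 = 3.408 mg/L.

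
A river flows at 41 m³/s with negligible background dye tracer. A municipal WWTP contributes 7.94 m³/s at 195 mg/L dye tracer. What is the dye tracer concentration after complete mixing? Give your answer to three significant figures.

Mass balance: C = (41.00·0 + 7.940·195.0) / 48.94 = 1548/48.94 = 31.64 mg/L.

31.6 mg/L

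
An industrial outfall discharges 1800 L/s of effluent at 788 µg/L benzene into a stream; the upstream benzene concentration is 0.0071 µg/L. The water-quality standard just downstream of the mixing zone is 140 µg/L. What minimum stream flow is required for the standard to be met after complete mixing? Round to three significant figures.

Set C_mix = 140: (Q·0.007100 + 1800·788.0) / (Q + 1800) = 140
→ Q = 1800·(788.0 − 140)/(140 − 0.007100) = 8332 L/s.

8330 L/s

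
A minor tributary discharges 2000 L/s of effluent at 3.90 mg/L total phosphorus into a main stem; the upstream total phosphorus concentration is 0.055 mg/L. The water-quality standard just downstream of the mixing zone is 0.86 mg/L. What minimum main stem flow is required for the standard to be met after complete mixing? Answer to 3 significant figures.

Set C_mix = 0.86: (Q·0.05500 + 2000·3.900) / (Q + 2000) = 0.86
→ Q = 2000·(3.900 − 0.86)/(0.86 − 0.05500) = 7553 L/s.

7550 L/s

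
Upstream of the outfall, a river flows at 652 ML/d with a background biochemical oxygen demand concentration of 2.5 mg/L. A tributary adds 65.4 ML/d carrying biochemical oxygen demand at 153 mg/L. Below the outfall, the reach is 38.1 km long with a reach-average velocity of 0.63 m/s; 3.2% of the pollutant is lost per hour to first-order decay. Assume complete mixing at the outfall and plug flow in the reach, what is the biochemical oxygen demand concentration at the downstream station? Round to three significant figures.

9.39 mg/L

Flow-weighted average: C = (652.0·2.500 + 65.40·153.0) / 717.4 = 11640/717.4 = 16.22 mg/L.
Travel time t = 38.1·1000 / 0.63 = 60480 s = 16.80 h.
3.2%/h lost → k = −ln(1 − 0.032) = 0.03252 h⁻¹.
After decay, C = 16.22 × e^(−kt) = 16.22 × 0.5791 = 9.392 mg/L.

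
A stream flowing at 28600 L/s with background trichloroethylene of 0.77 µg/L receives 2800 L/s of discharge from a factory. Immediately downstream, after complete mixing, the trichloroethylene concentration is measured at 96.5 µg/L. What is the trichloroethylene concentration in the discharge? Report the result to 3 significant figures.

1070 µg/L

Mass balance: 28600·0.7700 + 2800·Cₑ = 31400·96.50
→ Cₑ = (31400·96.50 − 28600·0.7700) / 2800 = 1074 µg/L.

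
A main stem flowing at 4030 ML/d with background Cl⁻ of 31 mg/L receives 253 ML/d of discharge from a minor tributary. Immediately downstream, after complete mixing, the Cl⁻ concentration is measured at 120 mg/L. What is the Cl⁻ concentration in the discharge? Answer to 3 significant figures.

Mass balance: 4030·31.00 + 253.0·Cₑ = 4283·120.0
→ Cₑ = (4283·120.0 − 4030·31.00) / 253.0 = 1538 mg/L.

1540 mg/L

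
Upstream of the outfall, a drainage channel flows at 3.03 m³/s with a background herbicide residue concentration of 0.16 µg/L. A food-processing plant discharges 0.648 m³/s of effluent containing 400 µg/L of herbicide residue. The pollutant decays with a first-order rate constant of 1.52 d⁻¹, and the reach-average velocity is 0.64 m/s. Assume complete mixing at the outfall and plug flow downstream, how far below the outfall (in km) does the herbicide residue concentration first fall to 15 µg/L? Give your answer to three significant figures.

After mixing, C = (3.030·0.1600 + 0.6480·400.0) / 3.678 = 259.7/3.678 = 70.60 µg/L.
Set 70.60·exp(−k·t) = 15 → t = ln(70.60/15)/k = 88050 s = 24.46 h.
Distance = v·t = 0.64·88050 = 56350 m = 56.35 km.

56.4 km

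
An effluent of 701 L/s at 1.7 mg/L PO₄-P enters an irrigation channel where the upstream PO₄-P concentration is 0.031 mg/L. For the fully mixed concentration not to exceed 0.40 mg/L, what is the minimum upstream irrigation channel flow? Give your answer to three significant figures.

2470 L/s

Set C_mix = 0.40: (Q·0.03100 + 701.0·1.700) / (Q + 701.0) = 0.40
→ Q = 701.0·(1.700 − 0.40)/(0.40 − 0.03100) = 2470 L/s.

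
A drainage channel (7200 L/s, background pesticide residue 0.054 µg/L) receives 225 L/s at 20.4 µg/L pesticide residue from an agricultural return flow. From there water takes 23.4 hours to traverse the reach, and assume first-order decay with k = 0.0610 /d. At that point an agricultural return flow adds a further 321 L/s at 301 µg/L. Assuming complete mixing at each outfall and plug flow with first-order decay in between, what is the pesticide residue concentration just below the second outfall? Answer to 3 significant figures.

13.1 µg/L

Conservation of mass: C = (7200·0.05400 + 225.0·20.40) / 7425 = 4979/7425 = 0.6705 µg/L; combined flow 7425 L/s.
Applying C = C₀e^(−kt): 0.6705 × 0.9423 = 0.6318 µg/L.
Second outfall: C = (7425·0.6318 + 321.0·301.0)/7746 = 13.08 µg/L.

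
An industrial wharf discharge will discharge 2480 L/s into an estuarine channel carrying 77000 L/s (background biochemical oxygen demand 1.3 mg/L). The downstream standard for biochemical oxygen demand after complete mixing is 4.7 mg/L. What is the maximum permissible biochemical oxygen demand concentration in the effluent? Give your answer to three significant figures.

At the limit, (Qr·Cr + Qe·Cₑ)/(Qr + Qe) = 4.7:
Cₑ = (79480·4.7 − 77000·1.300) / 2480 = 110.3 mg/L.

110 mg/L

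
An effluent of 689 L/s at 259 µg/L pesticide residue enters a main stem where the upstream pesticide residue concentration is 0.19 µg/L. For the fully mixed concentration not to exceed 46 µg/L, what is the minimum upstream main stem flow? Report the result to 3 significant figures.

3200 L/s

Set C_mix = 46: (Q·0.1900 + 689.0·259.0) / (Q + 689.0) = 46
→ Q = 689.0·(259.0 − 46)/(46 − 0.1900) = 3204 L/s.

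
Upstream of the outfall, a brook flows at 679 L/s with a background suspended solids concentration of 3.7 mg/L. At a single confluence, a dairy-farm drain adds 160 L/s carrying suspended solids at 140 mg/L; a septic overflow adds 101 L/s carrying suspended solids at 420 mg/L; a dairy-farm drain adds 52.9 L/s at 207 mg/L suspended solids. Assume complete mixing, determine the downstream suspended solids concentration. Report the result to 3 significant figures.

78.8 mg/L

Flow-weighted average: C = (679.0·3.700 + 160.0·140.0 + 101.0·420.0 + 52.90·207.0) / 992.9 = 78280/992.9 = 78.84 mg/L.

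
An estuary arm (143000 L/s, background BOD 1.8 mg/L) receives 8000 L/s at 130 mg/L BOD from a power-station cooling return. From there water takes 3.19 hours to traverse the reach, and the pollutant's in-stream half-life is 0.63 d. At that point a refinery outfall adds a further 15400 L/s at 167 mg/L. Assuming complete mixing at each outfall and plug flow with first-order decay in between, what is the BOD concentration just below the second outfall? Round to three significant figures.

22.2 mg/L

Flow-weighted average: C = (143000·1.800 + 8000·130.0) / 151000 = 1297000/151000 = 8.592 mg/L; combined flow 151000 L/s.
Half-life 0.63 d → k = ln 2 / 0.63 = 1.100 d⁻¹.
After decay, C = 8.592 × e^(−kt) = 8.592 × 0.8640 = 7.423 mg/L.
Second outfall: C = (151000·7.423 + 15400·167.0)/166400 = 22.19 mg/L.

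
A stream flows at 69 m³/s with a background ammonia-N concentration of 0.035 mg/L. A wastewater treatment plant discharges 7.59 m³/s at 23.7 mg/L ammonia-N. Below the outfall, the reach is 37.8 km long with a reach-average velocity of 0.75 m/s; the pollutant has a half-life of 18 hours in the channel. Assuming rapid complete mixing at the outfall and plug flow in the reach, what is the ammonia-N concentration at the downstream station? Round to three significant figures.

1.39 mg/L

Mixed concentration C = ΣQC/ΣQ = (69.00·0.03500 + 7.590·23.70) / 76.59 = 182.3/76.59 = 2.380 mg/L.
Travel time t = 37.8·1000 / 0.75 = 50400 s = 14.00 h.
Half-life 18 h → k = ln 2 / 18 = 0.03851 h⁻¹ = 0.9242 d⁻¹.
Applying C = C₀e^(−kt): 2.380 × 0.5833 = 1.388 mg/L.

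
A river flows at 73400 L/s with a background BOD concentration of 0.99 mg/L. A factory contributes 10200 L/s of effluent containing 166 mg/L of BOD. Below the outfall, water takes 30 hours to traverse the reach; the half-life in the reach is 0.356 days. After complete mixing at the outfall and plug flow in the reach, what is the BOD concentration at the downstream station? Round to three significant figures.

1.85 mg/L

Conservation of mass: C = (73400·0.9900 + 10200·166.0) / 83600 = 1766000/83600 = 21.12 mg/L.
Half-life 0.356 d → k = ln 2 / 0.356 = 1.947 d⁻¹.
First-order decay: C = 21.12·exp(−k·t) = 21.12·0.08770 = 1.853 mg/L.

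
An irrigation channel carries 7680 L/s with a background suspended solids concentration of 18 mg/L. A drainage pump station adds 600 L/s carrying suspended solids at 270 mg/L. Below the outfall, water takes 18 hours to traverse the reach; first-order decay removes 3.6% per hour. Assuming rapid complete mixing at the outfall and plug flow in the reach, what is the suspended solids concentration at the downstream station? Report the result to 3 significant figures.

Mass balance: C = (7680·18.00 + 600.0·270.0) / 8280 = 300200/8280 = 36.26 mg/L.
3.6%/h lost → k = −ln(1 − 0.036) = 0.03666 h⁻¹.
First-order decay: C = 36.26·exp(−k·t) = 36.26·0.5169 = 18.74 mg/L.

18.7 mg/L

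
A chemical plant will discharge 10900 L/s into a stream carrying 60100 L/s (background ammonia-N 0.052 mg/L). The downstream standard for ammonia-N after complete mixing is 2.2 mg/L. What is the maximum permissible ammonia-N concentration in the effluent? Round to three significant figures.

14.0 mg/L

At the limit, (Qr·Cr + Qe·Cₑ)/(Qr + Qe) = 2.2:
Cₑ = (71000·2.2 − 60100·0.05200) / 10900 = 14.04 mg/L.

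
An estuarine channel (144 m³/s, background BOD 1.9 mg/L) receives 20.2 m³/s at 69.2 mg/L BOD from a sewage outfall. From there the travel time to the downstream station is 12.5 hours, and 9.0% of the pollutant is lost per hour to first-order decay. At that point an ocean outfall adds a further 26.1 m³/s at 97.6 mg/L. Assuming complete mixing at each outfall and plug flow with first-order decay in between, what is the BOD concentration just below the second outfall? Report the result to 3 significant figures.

16.1 mg/L

Flow-weighted average: C = (144.0·1.900 + 20.20·69.20) / 164.2 = 1671/164.2 = 10.18 mg/L; combined flow 164.2 m³/s.
9.0%/h lost → k = −ln(1 − 0.09) = 0.09431 h⁻¹.
Decay over the reach: 10.18·exp(−kt) = 10.18·0.3076 = 3.131 mg/L.
At the second outfall, C = (164.2·3.131 + 26.10·97.60) / (164.2 + 26.10) = 16.09 mg/L.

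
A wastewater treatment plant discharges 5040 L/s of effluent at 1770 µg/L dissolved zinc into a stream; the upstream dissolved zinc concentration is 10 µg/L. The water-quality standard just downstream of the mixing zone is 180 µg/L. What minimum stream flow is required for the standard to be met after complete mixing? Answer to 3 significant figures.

47100 L/s

Set C_mix = 180: (Q·10.00 + 5040·1770) / (Q + 5040) = 180
→ Q = 5040·(1770 − 180)/(180 − 10.00) = 47140 L/s.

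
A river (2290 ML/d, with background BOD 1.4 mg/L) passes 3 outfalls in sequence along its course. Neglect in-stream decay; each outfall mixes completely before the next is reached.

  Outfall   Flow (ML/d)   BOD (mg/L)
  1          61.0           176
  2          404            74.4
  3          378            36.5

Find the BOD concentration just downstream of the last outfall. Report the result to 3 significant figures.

18.4 mg/L

Outfall 1: combined Q = 2351 ML/d; C = (2290·1.400 + 61.00·176.0)/2351 = 5.930 mg/L.
Outfall 2: combined Q = 2755 ML/d; C = (2351·5.930 + 404.0·74.40)/2755 = 15.97 mg/L.
Outfall 3: combined Q = 3133 ML/d; C = (2755·15.97 + 378.0·36.50)/3133 = 18.45 mg/L.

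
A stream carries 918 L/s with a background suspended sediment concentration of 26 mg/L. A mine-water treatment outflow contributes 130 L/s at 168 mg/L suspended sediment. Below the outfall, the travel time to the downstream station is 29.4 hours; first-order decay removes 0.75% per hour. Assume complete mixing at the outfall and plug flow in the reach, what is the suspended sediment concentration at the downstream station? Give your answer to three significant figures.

After mixing, C = (918.0·26.00 + 130.0·168.0) / 1048 = 45710/1048 = 43.61 mg/L.
0.75%/h lost → k = −ln(1 − 0.0075) = 0.007528 h⁻¹.
After decay, C = 43.61 × e^(−kt) = 43.61 × 0.8015 = 34.95 mg/L.

35.0 mg/L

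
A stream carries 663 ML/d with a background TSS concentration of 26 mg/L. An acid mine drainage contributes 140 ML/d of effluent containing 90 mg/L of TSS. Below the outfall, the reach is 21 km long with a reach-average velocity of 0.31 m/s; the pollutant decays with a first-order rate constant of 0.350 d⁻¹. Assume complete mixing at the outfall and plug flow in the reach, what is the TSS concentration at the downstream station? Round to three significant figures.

28.2 mg/L

Conservation of mass: C = (663.0·26.00 + 140.0·90.00) / 803.0 = 29840/803.0 = 37.16 mg/L.
Travel time t = 21·1000 / 0.31 = 67740 s = 18.82 h.
Applying C = C₀e^(−kt): 37.16 × 0.7600 = 28.24 mg/L.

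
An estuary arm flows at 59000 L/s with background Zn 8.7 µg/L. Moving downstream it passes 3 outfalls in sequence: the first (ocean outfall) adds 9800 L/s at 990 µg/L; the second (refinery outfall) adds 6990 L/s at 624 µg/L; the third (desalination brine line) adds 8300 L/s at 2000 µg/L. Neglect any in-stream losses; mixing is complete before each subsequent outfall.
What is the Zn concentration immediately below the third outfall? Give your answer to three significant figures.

Below outfall 1: Q → 68800 L/s, C = (59000·8.700 + 9800·990.0)/68800 = 148.5 µg/L.
Below outfall 2: Q → 75790 L/s, C = (68800·148.5 + 6990·624.0)/75790 = 192.3 µg/L.
Below outfall 3: Q → 84090 L/s, C = (75790·192.3 + 8300·2000)/84090 = 370.8 µg/L.

371 µg/L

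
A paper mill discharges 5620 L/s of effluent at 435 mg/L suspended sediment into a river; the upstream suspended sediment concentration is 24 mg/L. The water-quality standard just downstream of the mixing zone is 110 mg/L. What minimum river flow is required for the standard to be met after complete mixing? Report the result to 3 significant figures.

Set C_mix = 110: (Q·24.00 + 5620·435.0) / (Q + 5620) = 110
→ Q = 5620·(435.0 − 110)/(110 − 24.00) = 21240 L/s.

21200 L/s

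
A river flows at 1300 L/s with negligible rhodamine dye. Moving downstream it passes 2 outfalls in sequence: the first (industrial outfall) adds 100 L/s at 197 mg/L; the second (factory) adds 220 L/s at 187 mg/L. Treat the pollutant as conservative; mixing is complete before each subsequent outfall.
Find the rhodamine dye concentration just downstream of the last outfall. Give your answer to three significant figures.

Outfall 1: combined Q = 1400 L/s; C = (1300·0 + 100.0·197.0)/1400 = 14.07 mg/L.
Outfall 2: combined Q = 1620 L/s; C = (1400·14.07 + 220.0·187.0)/1620 = 37.56 mg/L.

37.6 mg/L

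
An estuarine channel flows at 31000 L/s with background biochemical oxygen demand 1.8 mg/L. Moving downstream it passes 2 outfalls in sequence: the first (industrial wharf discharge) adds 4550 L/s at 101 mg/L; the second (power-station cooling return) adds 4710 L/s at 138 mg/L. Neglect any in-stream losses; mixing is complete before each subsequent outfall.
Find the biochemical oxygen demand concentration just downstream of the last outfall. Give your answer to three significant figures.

28.9 mg/L

Below outfall 1: Q → 35550 L/s, C = (31000·1.800 + 4550·101.0)/35550 = 14.50 mg/L.
Below outfall 2: Q → 40260 L/s, C = (35550·14.50 + 4710·138.0)/40260 = 28.95 mg/L.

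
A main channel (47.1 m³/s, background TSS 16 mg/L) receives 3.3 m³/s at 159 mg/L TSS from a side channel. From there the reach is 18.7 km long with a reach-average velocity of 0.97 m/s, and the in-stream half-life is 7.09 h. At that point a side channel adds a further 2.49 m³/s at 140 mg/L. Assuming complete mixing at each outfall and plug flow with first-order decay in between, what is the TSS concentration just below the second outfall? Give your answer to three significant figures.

20.9 mg/L

Flow-weighted average: C = (47.10·16.00 + 3.300·159.0) / 50.40 = 1278/50.40 = 25.36 mg/L; combined flow 50.40 m³/s.
Travel time t = 18.7·1000 / 0.97 = 19280 s = 5.355 h.
Half-life 7.09 h → k = ln 2 / 7.09 = 0.09776 h⁻¹ = 2.346 d⁻¹.
Applying C = C₀e^(−kt): 25.36 × 0.5924 = 15.03 mg/L.
Second outfall: C = (50.40·15.03 + 2.490·140.0)/52.89 = 20.91 mg/L.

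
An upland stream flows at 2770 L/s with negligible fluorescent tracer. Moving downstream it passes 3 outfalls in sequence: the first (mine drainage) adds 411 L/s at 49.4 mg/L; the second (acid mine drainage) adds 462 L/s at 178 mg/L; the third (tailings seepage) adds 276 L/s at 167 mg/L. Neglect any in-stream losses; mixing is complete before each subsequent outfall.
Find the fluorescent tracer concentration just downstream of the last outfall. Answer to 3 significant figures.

After outfall 1: Q = 2770 + 411.0 = 3181 L/s; C = (2770·0 + 411.0·49.40)/3181 = 6.383 mg/L.
After outfall 2: Q = 3181 + 462.0 = 3643 L/s; C = (3181·6.383 + 462.0·178.0)/3643 = 28.15 mg/L.
After outfall 3: Q = 3643 + 276.0 = 3919 L/s; C = (3643·28.15 + 276.0·167.0)/3919 = 37.93 mg/L.

37.9 mg/L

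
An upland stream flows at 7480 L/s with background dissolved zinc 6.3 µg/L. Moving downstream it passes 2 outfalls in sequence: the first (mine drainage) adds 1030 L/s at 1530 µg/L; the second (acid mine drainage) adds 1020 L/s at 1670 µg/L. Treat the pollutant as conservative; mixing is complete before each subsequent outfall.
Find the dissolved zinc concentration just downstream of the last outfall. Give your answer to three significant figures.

349 µg/L

Outfall 1: combined Q = 8510 L/s; C = (7480·6.300 + 1030·1530)/8510 = 190.7 µg/L.
Outfall 2: combined Q = 9530 L/s; C = (8510·190.7 + 1020·1670)/9530 = 349.0 µg/L.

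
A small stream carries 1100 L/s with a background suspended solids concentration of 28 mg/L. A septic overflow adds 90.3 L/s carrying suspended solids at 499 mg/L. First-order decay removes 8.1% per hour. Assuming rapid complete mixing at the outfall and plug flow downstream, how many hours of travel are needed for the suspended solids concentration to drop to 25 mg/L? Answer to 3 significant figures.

11.1 h

After mixing, C = (1100·28.00 + 90.30·499.0) / 1190 = 75860/1190 = 63.73 mg/L.
8.1%/h lost → k = −ln(1 − 0.081) = 0.08447 h⁻¹.
63.73·exp(−k·t) = 25 → t = ln(63.73/25)/k = 39880 s = 11.08 h.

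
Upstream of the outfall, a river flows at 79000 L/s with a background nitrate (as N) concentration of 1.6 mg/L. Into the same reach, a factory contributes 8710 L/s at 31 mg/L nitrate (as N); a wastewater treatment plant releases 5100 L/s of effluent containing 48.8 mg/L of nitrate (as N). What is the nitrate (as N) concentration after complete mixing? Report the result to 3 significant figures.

6.95 mg/L

After mixing, C = (79000·1.600 + 8710·31.00 + 5100·48.80) / 92810 = 645300/92810 = 6.953 mg/L.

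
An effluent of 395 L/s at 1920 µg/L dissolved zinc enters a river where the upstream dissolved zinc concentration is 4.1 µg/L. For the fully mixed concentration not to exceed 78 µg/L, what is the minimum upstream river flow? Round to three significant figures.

9850 L/s

Set C_mix = 78: (Q·4.100 + 395.0·1920) / (Q + 395.0) = 78
→ Q = 395.0·(1920 − 78)/(78 − 4.100) = 9846 L/s.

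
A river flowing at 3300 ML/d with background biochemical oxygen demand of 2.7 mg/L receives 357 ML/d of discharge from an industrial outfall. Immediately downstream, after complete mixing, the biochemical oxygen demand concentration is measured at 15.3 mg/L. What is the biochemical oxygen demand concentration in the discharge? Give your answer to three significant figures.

Mass balance: 3300·2.700 + 357.0·Cₑ = 3657·15.30
→ Cₑ = (3657·15.30 − 3300·2.700) / 357.0 = 131.8 mg/L.

132 mg/L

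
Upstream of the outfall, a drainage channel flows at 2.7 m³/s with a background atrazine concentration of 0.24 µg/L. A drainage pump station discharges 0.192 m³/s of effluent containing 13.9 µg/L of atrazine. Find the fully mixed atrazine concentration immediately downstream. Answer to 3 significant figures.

After mixing, C = (2.700·0.2400 + 0.1920·13.90) / 2.892 = 3.317/2.892 = 1.147 µg/L.

1.15 µg/L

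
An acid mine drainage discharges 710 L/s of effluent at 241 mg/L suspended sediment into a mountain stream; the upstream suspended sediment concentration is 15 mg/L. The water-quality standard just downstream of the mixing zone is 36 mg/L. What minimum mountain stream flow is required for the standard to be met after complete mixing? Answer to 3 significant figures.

Set C_mix = 36: (Q·15.00 + 710.0·241.0) / (Q + 710.0) = 36
→ Q = 710.0·(241.0 − 36)/(36 − 15.00) = 6931 L/s.

6930 L/s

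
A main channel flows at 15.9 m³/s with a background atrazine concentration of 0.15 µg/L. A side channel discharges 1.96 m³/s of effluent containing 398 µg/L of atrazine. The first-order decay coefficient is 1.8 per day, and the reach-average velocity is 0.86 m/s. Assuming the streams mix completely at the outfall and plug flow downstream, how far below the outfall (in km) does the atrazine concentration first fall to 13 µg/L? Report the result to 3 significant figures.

Mass balance: C = (15.90·0.1500 + 1.960·398.0) / 17.86 = 782.5/17.86 = 43.81 µg/L.
Set 43.81·exp(−k·t) = 13 → t = ln(43.81/13)/k = 58320 s = 16.20 h.
Distance = v·t = 0.86·58320 = 50150 m = 50.15 km.

50.2 km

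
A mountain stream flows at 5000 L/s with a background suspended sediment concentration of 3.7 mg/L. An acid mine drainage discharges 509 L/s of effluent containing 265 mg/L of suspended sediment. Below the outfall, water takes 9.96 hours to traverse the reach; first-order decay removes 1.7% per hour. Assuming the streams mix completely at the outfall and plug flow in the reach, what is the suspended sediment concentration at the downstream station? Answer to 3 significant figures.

Mass balance: C = (5000·3.700 + 509.0·265.0) / 5509 = 153400/5509 = 27.84 mg/L.
1.7%/h lost → k = −ln(1 − 0.017) = 0.01715 h⁻¹.
First-order decay: C = 27.84·exp(−k·t) = 27.84·0.8430 = 23.47 mg/L.

23.5 mg/L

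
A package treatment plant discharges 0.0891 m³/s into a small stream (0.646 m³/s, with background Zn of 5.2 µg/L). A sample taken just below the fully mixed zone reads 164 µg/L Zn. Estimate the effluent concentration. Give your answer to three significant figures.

1320 µg/L

Mass balance: 0.6460·5.200 + 0.08910·Cₑ = 0.7351·164.0
→ Cₑ = (0.7351·164.0 − 0.6460·5.200) / 0.08910 = 1315 µg/L.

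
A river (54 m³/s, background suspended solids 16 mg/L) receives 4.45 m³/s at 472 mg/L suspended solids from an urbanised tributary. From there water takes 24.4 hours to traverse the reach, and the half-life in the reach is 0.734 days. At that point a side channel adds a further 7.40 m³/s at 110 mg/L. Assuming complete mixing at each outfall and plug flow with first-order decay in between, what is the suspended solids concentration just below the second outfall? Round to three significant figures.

Flow-weighted average: C = (54.00·16.00 + 4.450·472.0) / 58.45 = 2964/58.45 = 50.72 mg/L; combined flow 58.45 m³/s.
Half-life 0.734 d → k = ln 2 / 0.734 = 0.9443 d⁻¹.
Applying C = C₀e^(−kt): 50.72 × 0.3829 = 19.42 mg/L.
Second outfall: C = (58.45·19.42 + 7.400·110.0)/65.85 = 29.60 mg/L.

29.6 mg/L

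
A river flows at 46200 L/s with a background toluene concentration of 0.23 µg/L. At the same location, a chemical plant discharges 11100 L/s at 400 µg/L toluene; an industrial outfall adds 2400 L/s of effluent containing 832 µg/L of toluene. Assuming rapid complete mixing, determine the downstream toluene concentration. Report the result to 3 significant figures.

Flow-weighted average: C = (46200·0.2300 + 11100·400.0 + 2400·832.0) / 59700 = 6447000/59700 = 108.0 µg/L.

108 µg/L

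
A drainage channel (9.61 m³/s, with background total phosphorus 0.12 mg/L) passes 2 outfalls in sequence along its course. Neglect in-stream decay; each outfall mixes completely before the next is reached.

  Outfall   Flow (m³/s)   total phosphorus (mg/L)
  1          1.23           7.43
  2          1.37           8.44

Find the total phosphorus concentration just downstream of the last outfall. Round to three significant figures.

1.79 mg/L

After outfall 1: Q = 9.610 + 1.230 = 10.84 m³/s; C = (9.610·0.1200 + 1.230·7.430)/10.84 = 0.9495 mg/L.
After outfall 2: Q = 10.84 + 1.370 = 12.21 m³/s; C = (10.84·0.9495 + 1.370·8.440)/12.21 = 1.790 mg/L.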